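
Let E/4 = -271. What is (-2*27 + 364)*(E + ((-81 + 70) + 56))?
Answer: -322090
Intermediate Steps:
E = -1084 (E = 4*(-271) = -1084)
(-2*27 + 364)*(E + ((-81 + 70) + 56)) = (-2*27 + 364)*(-1084 + ((-81 + 70) + 56)) = (-54 + 364)*(-1084 + (-11 + 56)) = 310*(-1084 + 45) = 310*(-1039) = -322090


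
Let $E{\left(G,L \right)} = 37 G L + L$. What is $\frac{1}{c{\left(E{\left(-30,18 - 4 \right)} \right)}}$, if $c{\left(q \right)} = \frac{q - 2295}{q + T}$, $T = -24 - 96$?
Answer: $\frac{15646}{17821} \approx 0.87795$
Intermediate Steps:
$T = -120$ ($T = -24 - 96 = -120$)
$E{\left(G,L \right)} = L + 37 G L$ ($E{\left(G,L \right)} = 37 G L + L = L + 37 G L$)
$c{\left(q \right)} = \frac{-2295 + q}{-120 + q}$ ($c{\left(q \right)} = \frac{q - 2295}{q - 120} = \frac{-2295 + q}{-120 + q}$)
$\frac{1}{c{\left(E{\left(-30,18 - 4 \right)} \right)}} = \frac{1}{\frac{1}{-120 + \left(18 - 4\right) \left(1 + 37 \left(-30\right)\right)} \left(-2295 + \left(18 - 4\right) \left(1 + 37 \left(-30\right)\right)\right)} = \frac{1}{\frac{1}{-120 + \left(18 - 4\right) \left(1 - 1110\right)} \left(-2295 + \left(18 - 4\right) \left(1 - 1110\right)\right)} = \frac{1}{\frac{1}{-120 + 14 \left(-1109\right)} \left(-2295 + 14 \left(-1109\right)\right)} = \frac{1}{\frac{1}{-120 - 15526} \left(-2295 - 15526\right)} = \frac{1}{\frac{1}{-15646} \left(-17821\right)} = \frac{1}{\left(- \frac{1}{15646}\right) \left(-17821\right)} = \frac{1}{\frac{17821}{15646}} = \frac{15646}{17821}$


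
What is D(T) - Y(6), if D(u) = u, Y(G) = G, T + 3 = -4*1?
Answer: -13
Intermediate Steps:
T = -7 (T = -3 - 4*1 = -3 - 4 = -7)
D(T) - Y(6) = -7 - 1*6 = -7 - 6 = -13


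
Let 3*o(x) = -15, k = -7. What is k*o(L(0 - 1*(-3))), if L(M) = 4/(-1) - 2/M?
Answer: 35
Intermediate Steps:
L(M) = -4 - 2/M (L(M) = 4*(-1) - 2/M = -4 - 2/M)
o(x) = -5 (o(x) = (1/3)*(-15) = -5)
k*o(L(0 - 1*(-3))) = -7*(-5) = 35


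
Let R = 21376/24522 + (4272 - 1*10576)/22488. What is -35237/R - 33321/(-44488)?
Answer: -1500792278358191/25187993400 ≈ -59584.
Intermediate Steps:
R = 2264700/3829519 (R = 21376*(1/24522) + (4272 - 10576)*(1/22488) = 10688/12261 - 6304*1/22488 = 10688/12261 - 788/2811 = 2264700/3829519 ≈ 0.59138)
-35237/R - 33321/(-44488) = -35237/2264700/3829519 - 33321/(-44488) = -35237*3829519/2264700 - 33321*(-1/44488) = -134940761003/2264700 + 33321/44488 = -1500792278358191/25187993400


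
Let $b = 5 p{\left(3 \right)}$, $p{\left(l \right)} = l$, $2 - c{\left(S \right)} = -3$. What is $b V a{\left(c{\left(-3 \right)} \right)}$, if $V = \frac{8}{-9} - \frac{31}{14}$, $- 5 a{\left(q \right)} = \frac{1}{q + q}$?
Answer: $\frac{391}{420} \approx 0.93095$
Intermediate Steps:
$c{\left(S \right)} = 5$ ($c{\left(S \right)} = 2 - -3 = 2 + 3 = 5$)
$a{\left(q \right)} = - \frac{1}{10 q}$ ($a{\left(q \right)} = - \frac{1}{5 \left(q + q\right)} = - \frac{1}{5 \cdot 2 q} = - \frac{\frac{1}{2} \frac{1}{q}}{5} = - \frac{1}{10 q}$)
$V = - \frac{391}{126}$ ($V = 8 \left(- \frac{1}{9}\right) - \frac{31}{14} = - \frac{8}{9} - \frac{31}{14} = - \frac{391}{126} \approx -3.1032$)
$b = 15$ ($b = 5 \cdot 3 = 15$)
$b V a{\left(c{\left(-3 \right)} \right)} = 15 \left(- \frac{391}{126}\right) \left(- \frac{1}{10 \cdot 5}\right) = - \frac{1955 \left(\left(- \frac{1}{10}\right) \frac{1}{5}\right)}{42} = \left(- \frac{1955}{42}\right) \left(- \frac{1}{50}\right) = \frac{391}{420}$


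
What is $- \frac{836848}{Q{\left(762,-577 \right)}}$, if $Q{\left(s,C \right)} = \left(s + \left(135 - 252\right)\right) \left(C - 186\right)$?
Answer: $\frac{836848}{492135} \approx 1.7004$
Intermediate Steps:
$Q{\left(s,C \right)} = \left(-186 + C\right) \left(-117 + s\right)$ ($Q{\left(s,C \right)} = \left(s - 117\right) \left(-186 + C\right) = \left(-117 + s\right) \left(-186 + C\right) = \left(-186 + C\right) \left(-117 + s\right)$)
$- \frac{836848}{Q{\left(762,-577 \right)}} = - \frac{836848}{21762 - 141732 - -67509 - 439674} = - \frac{836848}{21762 - 141732 + 67509 - 439674} = - \frac{836848}{-492135} = \left(-836848\right) \left(- \frac{1}{492135}\right) = \frac{836848}{492135}$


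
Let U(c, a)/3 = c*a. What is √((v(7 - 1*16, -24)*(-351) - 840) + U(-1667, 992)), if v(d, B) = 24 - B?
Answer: 2*I*√1244670 ≈ 2231.3*I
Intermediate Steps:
U(c, a) = 3*a*c (U(c, a) = 3*(c*a) = 3*(a*c) = 3*a*c)
√((v(7 - 1*16, -24)*(-351) - 840) + U(-1667, 992)) = √(((24 - 1*(-24))*(-351) - 840) + 3*992*(-1667)) = √(((24 + 24)*(-351) - 840) - 4960992) = √((48*(-351) - 840) - 4960992) = √((-16848 - 840) - 4960992) = √(-17688 - 4960992) = √(-4978680) = 2*I*√1244670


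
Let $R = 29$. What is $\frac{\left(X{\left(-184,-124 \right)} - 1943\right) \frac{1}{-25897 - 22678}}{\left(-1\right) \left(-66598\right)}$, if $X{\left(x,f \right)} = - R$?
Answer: $\frac{34}{55775825} \approx 6.0958 \cdot 10^{-7}$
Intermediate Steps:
$X{\left(x,f \right)} = -29$ ($X{\left(x,f \right)} = \left(-1\right) 29 = -29$)
$\frac{\left(X{\left(-184,-124 \right)} - 1943\right) \frac{1}{-25897 - 22678}}{\left(-1\right) \left(-66598\right)} = \frac{\left(-29 - 1943\right) \frac{1}{-25897 - 22678}}{\left(-1\right) \left(-66598\right)} = \frac{\left(-1972\right) \frac{1}{-48575}}{66598} = \left(-1972\right) \left(- \frac{1}{48575}\right) \frac{1}{66598} = \frac{68}{1675} \cdot \frac{1}{66598} = \frac{34}{55775825}$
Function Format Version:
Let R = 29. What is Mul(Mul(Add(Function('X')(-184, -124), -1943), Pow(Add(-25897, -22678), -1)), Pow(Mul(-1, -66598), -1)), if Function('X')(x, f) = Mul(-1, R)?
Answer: Rational(34, 55775825) ≈ 6.0958e-7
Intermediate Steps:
Function('X')(x, f) = -29 (Function('X')(x, f) = Mul(-1, 29) = -29)
Mul(Mul(Add(Function('X')(-184, -124), -1943), Pow(Add(-25897, -22678), -1)), Pow(Mul(-1, -66598), -1)) = Mul(Mul(Add(-29, -1943), Pow(Add(-25897, -22678), -1)), Pow(Mul(-1, -66598), -1)) = Mul(Mul(-1972, Pow(-48575, -1)), Pow(66598, -1)) = Mul(Mul(-1972, Rational(-1, 48575)), Rational(1, 66598)) = Mul(Rational(68, 1675), Rational(1, 66598)) = Rational(34, 55775825)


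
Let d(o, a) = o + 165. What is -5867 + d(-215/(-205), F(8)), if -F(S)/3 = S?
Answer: -233739/41 ≈ -5701.0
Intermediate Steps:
F(S) = -3*S
d(o, a) = 165 + o
-5867 + d(-215/(-205), F(8)) = -5867 + (165 - 215/(-205)) = -5867 + (165 - 215*(-1/205)) = -5867 + (165 + 43/41) = -5867 + 6808/41 = -233739/41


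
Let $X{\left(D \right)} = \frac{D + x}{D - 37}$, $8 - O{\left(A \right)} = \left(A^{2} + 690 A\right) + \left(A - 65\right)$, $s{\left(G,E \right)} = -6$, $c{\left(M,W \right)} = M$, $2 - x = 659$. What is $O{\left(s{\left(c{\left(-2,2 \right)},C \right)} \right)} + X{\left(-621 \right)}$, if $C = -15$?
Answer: $\frac{1376846}{329} \approx 4184.9$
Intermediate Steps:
$x = -657$ ($x = 2 - 659 = -657$)
$O{\left(A \right)} = 73 - A^{2} - 691 A$ ($O{\left(A \right)} = 8 - \left(\left(A^{2} + 690 A\right) + \left(A - 65\right)\right) = 8 - \left(\left(A^{2} + 690 A\right) + \left(-65 + A\right)\right) = 8 - \left(-65 + A^{2} + 691 A\right) = 73 - A^{2} - 691 A$)
$X{\left(D \right)} = \frac{-657 + D}{-37 + D}$ ($X{\left(D \right)} = \frac{D - 657}{D - 37} = \frac{-657 + D}{-37 + D}$)
$O{\left(s{\left(c{\left(-2,2 \right)},C \right)} \right)} + X{\left(-621 \right)} = \left(73 - \left(-6\right)^{2} - -4146\right) + \frac{-657 - 621}{-37 - 621} = \left(73 - 36 + 4146\right) + \frac{1}{-658} \left(-1278\right) = \left(73 - 36 + 4146\right) - - \frac{639}{329} = 4183 + \frac{639}{329} = \frac{1376846}{329}$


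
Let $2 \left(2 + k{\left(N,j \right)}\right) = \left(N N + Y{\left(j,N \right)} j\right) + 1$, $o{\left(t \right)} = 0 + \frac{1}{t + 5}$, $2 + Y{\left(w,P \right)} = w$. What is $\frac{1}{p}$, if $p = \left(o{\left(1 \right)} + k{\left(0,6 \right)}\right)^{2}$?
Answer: $\frac{9}{1024} \approx 0.0087891$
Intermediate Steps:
$Y{\left(w,P \right)} = -2 + w$
$o{\left(t \right)} = \frac{1}{5 + t}$ ($o{\left(t \right)} = 0 + \frac{1}{5 + t} = \frac{1}{5 + t}$)
$k{\left(N,j \right)} = - \frac{3}{2} + \frac{N^{2}}{2} + \frac{j \left(-2 + j\right)}{2}$ ($k{\left(N,j \right)} = -2 + \frac{\left(N N + \left(-2 + j\right) j\right) + 1}{2} = -2 + \frac{\left(N^{2} + j \left(-2 + j\right)\right) + 1}{2} = -2 + \frac{1 + N^{2} + j \left(-2 + j\right)}{2} = -2 + \left(\frac{1}{2} + \frac{N^{2}}{2} + \frac{j \left(-2 + j\right)}{2}\right) = - \frac{3}{2} + \frac{N^{2}}{2} + \frac{j \left(-2 + j\right)}{2}$)
$p = \frac{1024}{9}$ ($p = \left(\frac{1}{5 + 1} + \left(- \frac{3}{2} + \frac{0^{2}}{2} + \frac{1}{2} \cdot 6 \left(-2 + 6\right)\right)\right)^{2} = \left(\frac{1}{6} + \left(- \frac{3}{2} + \frac{1}{2} \cdot 0 + \frac{1}{2} \cdot 6 \cdot 4\right)\right)^{2} = \left(\frac{1}{6} + \left(- \frac{3}{2} + 0 + 12\right)\right)^{2} = \left(\frac{1}{6} + \frac{21}{2}\right)^{2} = \left(\frac{32}{3}\right)^{2} = \frac{1024}{9} \approx 113.78$)
$\frac{1}{p} = \frac{1}{\frac{1024}{9}} = \frac{9}{1024}$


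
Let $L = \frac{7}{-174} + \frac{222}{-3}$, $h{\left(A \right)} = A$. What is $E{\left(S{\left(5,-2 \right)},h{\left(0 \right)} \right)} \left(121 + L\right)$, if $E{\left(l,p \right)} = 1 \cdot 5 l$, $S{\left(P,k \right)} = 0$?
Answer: $0$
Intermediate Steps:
$E{\left(l,p \right)} = 5 l$
$L = - \frac{12883}{174}$ ($L = 7 \left(- \frac{1}{174}\right) + 222 \left(- \frac{1}{3}\right) = - \frac{7}{174} - 74 = - \frac{12883}{174} \approx -74.04$)
$E{\left(S{\left(5,-2 \right)},h{\left(0 \right)} \right)} \left(121 + L\right) = 5 \cdot 0 \left(121 - \frac{12883}{174}\right) = 0 \cdot \frac{8171}{174} = 0$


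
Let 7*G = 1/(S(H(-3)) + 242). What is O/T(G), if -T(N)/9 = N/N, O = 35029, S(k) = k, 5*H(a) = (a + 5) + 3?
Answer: -35029/9 ≈ -3892.1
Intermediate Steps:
H(a) = 8/5 + a/5 (H(a) = ((a + 5) + 3)/5 = ((5 + a) + 3)/5 = (8 + a)/5 = 8/5 + a/5)
G = 1/1701 (G = 1/(7*((8/5 + (1/5)*(-3)) + 242)) = 1/(7*((8/5 - 3/5) + 242)) = 1/(7*(1 + 242)) = (1/7)/243 = (1/7)*(1/243) = 1/1701 ≈ 0.00058789)
T(N) = -9 (T(N) = -9*N/N = -9*1 = -9)
O/T(G) = 35029/(-9) = 35029*(-1/9) = -35029/9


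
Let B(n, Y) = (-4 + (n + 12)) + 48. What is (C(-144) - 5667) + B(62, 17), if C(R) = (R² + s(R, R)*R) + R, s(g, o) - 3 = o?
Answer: 35347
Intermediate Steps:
s(g, o) = 3 + o
B(n, Y) = 56 + n (B(n, Y) = (-4 + (12 + n)) + 48 = (8 + n) + 48 = 56 + n)
C(R) = R + R² + R*(3 + R) (C(R) = (R² + (3 + R)*R) + R = (R² + R*(3 + R)) + R = R + R² + R*(3 + R))
(C(-144) - 5667) + B(62, 17) = (2*(-144)*(2 - 144) - 5667) + (56 + 62) = (2*(-144)*(-142) - 5667) + 118 = (40896 - 5667) + 118 = 35229 + 118 = 35347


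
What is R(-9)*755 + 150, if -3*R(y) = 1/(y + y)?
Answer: 8855/54 ≈ 163.98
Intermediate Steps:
R(y) = -1/(6*y) (R(y) = -1/(3*(y + y)) = -1/(2*y)/3 = -1/(6*y))
R(-9)*755 + 150 = -⅙/(-9)*755 + 150 = -⅙*(-⅑)*755 + 150 = (1/54)*755 + 150 = 755/54 + 150 = 8855/54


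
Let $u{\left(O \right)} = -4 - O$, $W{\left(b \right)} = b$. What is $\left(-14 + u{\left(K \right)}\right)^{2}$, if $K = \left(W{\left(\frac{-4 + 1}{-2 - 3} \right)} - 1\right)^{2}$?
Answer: $\frac{206116}{625} \approx 329.79$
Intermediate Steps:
$K = \frac{4}{25}$ ($K = \left(\frac{-4 + 1}{-2 - 3} - 1\right)^{2} = \left(- \frac{3}{-5} - 1\right)^{2} = \left(\left(-3\right) \left(- \frac{1}{5}\right) - 1\right)^{2} = \left(\frac{3}{5} - 1\right)^{2} = \left(- \frac{2}{5}\right)^{2} = \frac{4}{25} \approx 0.16$)
$\left(-14 + u{\left(K \right)}\right)^{2} = \left(-14 - \frac{104}{25}\right)^{2} = \left(- \frac{454}{25}\right)^{2} = \frac{206116}{625}$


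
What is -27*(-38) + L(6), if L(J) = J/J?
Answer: 1027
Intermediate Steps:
L(J) = 1
-27*(-38) + L(6) = -27*(-38) + 1 = 1026 + 1 = 1027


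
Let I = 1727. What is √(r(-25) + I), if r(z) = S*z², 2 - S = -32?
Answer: 3*√2553 ≈ 151.58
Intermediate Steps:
S = 34 (S = 2 - 1*(-32) = 2 + 32 = 34)
r(z) = 34*z²
√(r(-25) + I) = √(34*(-25)² + 1727) = √(34*625 + 1727) = √(21250 + 1727) = √22977 = 3*√2553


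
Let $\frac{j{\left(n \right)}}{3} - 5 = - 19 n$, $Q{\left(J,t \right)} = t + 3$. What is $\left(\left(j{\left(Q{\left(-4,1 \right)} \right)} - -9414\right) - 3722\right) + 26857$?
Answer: $32336$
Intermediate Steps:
$Q{\left(J,t \right)} = 3 + t$
$j{\left(n \right)} = 15 - 57 n$ ($j{\left(n \right)} = 15 + 3 \left(- 19 n\right) = 15 - 57 n$)
$\left(\left(j{\left(Q{\left(-4,1 \right)} \right)} - -9414\right) - 3722\right) + 26857 = \left(\left(\left(15 - 57 \left(3 + 1\right)\right) - -9414\right) - 3722\right) + 26857 = \left(\left(\left(15 - 228\right) + 9414\right) + \left(-14822 + 11100\right)\right) + 26857 = \left(\left(\left(15 - 228\right) + 9414\right) - 3722\right) + 26857 = \left(\left(-213 + 9414\right) - 3722\right) + 26857 = \left(9201 - 3722\right) + 26857 = 5479 + 26857 = 32336$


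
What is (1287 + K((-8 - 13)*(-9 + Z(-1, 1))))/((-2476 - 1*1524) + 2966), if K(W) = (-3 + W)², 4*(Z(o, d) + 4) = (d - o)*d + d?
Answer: -1054881/16544 ≈ -63.762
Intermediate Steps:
Z(o, d) = -4 + d/4 + d*(d - o)/4 (Z(o, d) = -4 + ((d - o)*d + d)/4 = -4 + (d*(d - o) + d)/4 = -4 + (d + d*(d - o))/4 = -4 + (d/4 + d*(d - o)/4) = -4 + d/4 + d*(d - o)/4)
(1287 + K((-8 - 13)*(-9 + Z(-1, 1))))/((-2476 - 1*1524) + 2966) = (1287 + (-3 + (-8 - 13)*(-9 + (-4 + (¼)*1 + (¼)*1² - ¼*1*(-1))))²)/((-2476 - 1*1524) + 2966) = (1287 + (-3 - 21*(-9 + (-4 + ¼ + (¼)*1 + ¼)))²)/((-2476 - 1524) + 2966) = (1287 + (-3 - 21*(-9 + (-4 + ¼ + ¼ + ¼)))²)/(-4000 + 2966) = (1287 + (-3 - 21*(-9 - 13/4))²)/(-1034) = (1287 + (-3 - 21*(-49/4))²)*(-1/1034) = (1287 + (-3 + 1029/4)²)*(-1/1034) = (1287 + (1017/4)²)*(-1/1034) = (1287 + 1034289/16)*(-1/1034) = (1054881/16)*(-1/1034) = -1054881/16544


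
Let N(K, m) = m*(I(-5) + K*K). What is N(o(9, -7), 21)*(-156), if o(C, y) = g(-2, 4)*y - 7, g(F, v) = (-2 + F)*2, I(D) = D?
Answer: -7849296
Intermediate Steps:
g(F, v) = -4 + 2*F
o(C, y) = -7 - 8*y (o(C, y) = (-4 + 2*(-2))*y - 7 = (-4 - 4)*y - 7 = -8*y - 7 = -7 - 8*y)
N(K, m) = m*(-5 + K²) (N(K, m) = m*(-5 + K*K) = m*(-5 + K²))
N(o(9, -7), 21)*(-156) = (21*(-5 + (-7 - 8*(-7))²))*(-156) = (21*(-5 + (-7 + 56)²))*(-156) = (21*(-5 + 49²))*(-156) = (21*(-5 + 2401))*(-156) = (21*2396)*(-156) = 50316*(-156) = -7849296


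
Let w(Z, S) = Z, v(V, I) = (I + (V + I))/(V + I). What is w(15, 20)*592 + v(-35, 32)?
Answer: 26611/3 ≈ 8870.3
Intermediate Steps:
v(V, I) = (V + 2*I)/(I + V) (v(V, I) = (I + (I + V))/(I + V) = (V + 2*I)/(I + V))
w(15, 20)*592 + v(-35, 32) = 15*592 + (-35 + 2*32)/(32 - 35) = 8880 + (-35 + 64)/(-3) = 8880 - 1/3*29 = 8880 - 29/3 = 26611/3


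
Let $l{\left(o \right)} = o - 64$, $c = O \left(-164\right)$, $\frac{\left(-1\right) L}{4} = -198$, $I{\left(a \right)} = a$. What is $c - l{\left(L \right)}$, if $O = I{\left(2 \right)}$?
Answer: $-1056$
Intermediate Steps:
$L = 792$ ($L = \left(-4\right) \left(-198\right) = 792$)
$O = 2$
$c = -328$ ($c = 2 \left(-164\right) = -328$)
$l{\left(o \right)} = -64 + o$
$c - l{\left(L \right)} = -328 - \left(-64 + 792\right) = -328 - 728 = -1056$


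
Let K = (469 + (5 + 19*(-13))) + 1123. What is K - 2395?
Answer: -1045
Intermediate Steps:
K = 1350 (K = (469 + (5 - 247)) + 1123 = (469 - 242) + 1123 = 227 + 1123 = 1350)
K - 2395 = 1350 - 2395 = -1045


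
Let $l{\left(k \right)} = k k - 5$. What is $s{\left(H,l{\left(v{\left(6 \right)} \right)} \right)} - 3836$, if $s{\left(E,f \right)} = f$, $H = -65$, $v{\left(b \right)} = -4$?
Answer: $-3825$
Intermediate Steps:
$l{\left(k \right)} = -5 + k^{2}$ ($l{\left(k \right)} = k^{2} - 5 = -5 + k^{2}$)
$s{\left(H,l{\left(v{\left(6 \right)} \right)} \right)} - 3836 = \left(-5 + \left(-4\right)^{2}\right) - 3836 = \left(-5 + 16\right) - 3836 = 11 - 3836 = -3825$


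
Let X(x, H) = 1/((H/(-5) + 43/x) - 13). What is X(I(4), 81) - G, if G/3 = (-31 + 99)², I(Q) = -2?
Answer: -7033114/507 ≈ -13872.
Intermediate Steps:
G = 13872 (G = 3*(-31 + 99)² = 3*68² = 3*4624 = 13872)
X(x, H) = 1/(-13 + 43/x - H/5) (X(x, H) = 1/((H*(-⅕) + 43/x) - 13) = 1/((-H/5 + 43/x) - 13) = 1/((43/x - H/5) - 13) = 1/(-13 + 43/x - H/5))
X(I(4), 81) - G = -5*(-2)/(-215 + 65*(-2) + 81*(-2)) - 1*13872 = -5*(-2)/(-215 - 130 - 162) - 13872 = -5*(-2)/(-507) - 13872 = -5*(-2)*(-1/507) - 13872 = -10/507 - 13872 = -7033114/507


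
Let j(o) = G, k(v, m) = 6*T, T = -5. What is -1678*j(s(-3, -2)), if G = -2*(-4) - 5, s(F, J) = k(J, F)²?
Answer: -5034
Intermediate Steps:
k(v, m) = -30 (k(v, m) = 6*(-5) = -30)
s(F, J) = 900 (s(F, J) = (-30)² = 900)
G = 3 (G = 8 - 5 = 3)
j(o) = 3
-1678*j(s(-3, -2)) = -1678*3 = -5034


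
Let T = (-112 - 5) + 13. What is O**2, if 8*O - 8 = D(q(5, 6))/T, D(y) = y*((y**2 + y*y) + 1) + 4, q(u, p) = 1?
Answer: 680625/692224 ≈ 0.98324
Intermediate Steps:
D(y) = 4 + y*(1 + 2*y**2) (D(y) = y*((y**2 + y**2) + 1) + 4 = y*(2*y**2 + 1) + 4 = y*(1 + 2*y**2) + 4 = 4 + y*(1 + 2*y**2))
T = -104 (T = -117 + 13 = -104)
O = 825/832 (O = 1 + ((4 + 1 + 2*1**3)/(-104))/8 = 1 + ((4 + 1 + 2*1)*(-1/104))/8 = 1 + ((4 + 1 + 2)*(-1/104))/8 = 1 + (7*(-1/104))/8 = 1 + (1/8)*(-7/104) = 1 - 7/832 = 825/832 ≈ 0.99159)
O**2 = (825/832)**2 = 680625/692224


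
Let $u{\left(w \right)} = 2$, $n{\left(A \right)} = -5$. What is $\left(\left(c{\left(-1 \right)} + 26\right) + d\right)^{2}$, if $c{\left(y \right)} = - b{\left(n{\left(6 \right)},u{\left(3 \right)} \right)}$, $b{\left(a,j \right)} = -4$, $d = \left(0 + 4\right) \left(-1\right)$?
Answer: $676$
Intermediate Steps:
$d = -4$ ($d = 4 \left(-1\right) = -4$)
$c{\left(y \right)} = 4$ ($c{\left(y \right)} = \left(-1\right) \left(-4\right) = 4$)
$\left(\left(c{\left(-1 \right)} + 26\right) + d\right)^{2} = \left(\left(4 + 26\right) - 4\right)^{2} = \left(30 - 4\right)^{2} = 26^{2} = 676$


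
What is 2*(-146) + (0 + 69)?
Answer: -223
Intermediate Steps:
2*(-146) + (0 + 69) = -292 + 69 = -223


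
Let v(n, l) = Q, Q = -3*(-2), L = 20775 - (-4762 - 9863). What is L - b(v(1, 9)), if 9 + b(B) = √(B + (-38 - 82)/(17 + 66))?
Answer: 35409 - 3*√3486/83 ≈ 35407.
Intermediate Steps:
L = 35400 (L = 20775 - 1*(-14625) = 20775 + 14625 = 35400)
Q = 6
v(n, l) = 6
b(B) = -9 + √(-120/83 + B) (b(B) = -9 + √(B + (-38 - 82)/(17 + 66)) = -9 + √(B - 120/83) = -9 + √(-120/83 + B))
L - b(v(1, 9)) = 35400 - (-9 + √(-9960 + 6889*6)/83) = 35400 - (-9 + √(-9960 + 41334)/83) = 35400 - (-9 + √31374/83) = 35400 - (-9 + (3*√3486)/83) = 35400 - (-9 + 3*√3486/83) = 35400 + (9 - 3*√3486/83) = 35409 - 3*√3486/83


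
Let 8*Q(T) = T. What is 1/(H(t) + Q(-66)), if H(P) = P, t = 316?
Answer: 4/1231 ≈ 0.0032494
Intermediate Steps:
Q(T) = T/8
1/(H(t) + Q(-66)) = 1/(316 + (1/8)*(-66)) = 1/(316 - 33/4) = 1/(1231/4) = 4/1231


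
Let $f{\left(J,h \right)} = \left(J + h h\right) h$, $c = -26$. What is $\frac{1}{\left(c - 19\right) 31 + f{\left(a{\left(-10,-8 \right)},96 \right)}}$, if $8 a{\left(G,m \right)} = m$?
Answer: $\frac{1}{883245} \approx 1.1322 \cdot 10^{-6}$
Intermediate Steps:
$a{\left(G,m \right)} = \frac{m}{8}$
$f{\left(J,h \right)} = h \left(J + h^{2}\right)$ ($f{\left(J,h \right)} = \left(J + h^{2}\right) h = h \left(J + h^{2}\right)$)
$\frac{1}{\left(c - 19\right) 31 + f{\left(a{\left(-10,-8 \right)},96 \right)}} = \frac{1}{\left(-26 - 19\right) 31 + 96 \left(\frac{1}{8} \left(-8\right) + 96^{2}\right)} = \frac{1}{\left(-45\right) 31 + 96 \left(-1 + 9216\right)} = \frac{1}{-1395 + 96 \cdot 9215} = \frac{1}{-1395 + 884640} = \frac{1}{883245}$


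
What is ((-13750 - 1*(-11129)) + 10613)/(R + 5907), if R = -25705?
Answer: -3996/9899 ≈ -0.40368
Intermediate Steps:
((-13750 - 1*(-11129)) + 10613)/(R + 5907) = ((-13750 - 1*(-11129)) + 10613)/(-25705 + 5907) = ((-13750 + 11129) + 10613)/(-19798) = (-2621 + 10613)*(-1/19798) = 7992*(-1/19798) = -3996/9899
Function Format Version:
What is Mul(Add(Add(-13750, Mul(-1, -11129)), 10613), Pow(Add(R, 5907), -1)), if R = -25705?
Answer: Rational(-3996, 9899) ≈ -0.40368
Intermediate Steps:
Mul(Add(Add(-13750, Mul(-1, -11129)), 10613), Pow(Add(R, 5907), -1)) = Mul(Add(Add(-13750, Mul(-1, -11129)), 10613), Pow(Add(-25705, 5907), -1)) = Mul(Add(Add(-13750, 11129), 10613), Pow(-19798, -1)) = Mul(Add(-2621, 10613), Rational(-1, 19798)) = Mul(7992, Rational(-1, 19798)) = Rational(-3996, 9899)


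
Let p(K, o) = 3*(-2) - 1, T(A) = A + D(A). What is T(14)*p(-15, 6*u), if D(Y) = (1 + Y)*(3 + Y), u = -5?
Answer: -1883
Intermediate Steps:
T(A) = 3 + A² + 5*A (T(A) = A + (3 + A² + 4*A) = 3 + A² + 5*A)
p(K, o) = -7 (p(K, o) = -6 - 1 = -7)
T(14)*p(-15, 6*u) = (3 + 14² + 5*14)*(-7) = (3 + 196 + 70)*(-7) = 269*(-7) = -1883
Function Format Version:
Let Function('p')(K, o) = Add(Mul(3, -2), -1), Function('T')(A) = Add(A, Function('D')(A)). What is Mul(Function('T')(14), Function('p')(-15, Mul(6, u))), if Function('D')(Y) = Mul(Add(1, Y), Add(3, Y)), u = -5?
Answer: -1883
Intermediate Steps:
Function('T')(A) = Add(3, Pow(A, 2), Mul(5, A)) (Function('T')(A) = Add(A, Add(3, Pow(A, 2), Mul(4, A))) = Add(3, Pow(A, 2), Mul(5, A)))
Function('p')(K, o) = -7 (Function('p')(K, o) = Add(-6, -1) = -7)
Mul(Function('T')(14), Function('p')(-15, Mul(6, u))) = Mul(Add(3, Pow(14, 2), Mul(5, 14)), -7) = Mul(Add(3, 196, 70), -7) = Mul(269, -7) = -1883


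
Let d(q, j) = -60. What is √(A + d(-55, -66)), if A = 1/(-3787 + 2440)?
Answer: I*√108865887/1347 ≈ 7.746*I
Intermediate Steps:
A = -1/1347 (A = 1/(-1347) = -1/1347 ≈ -0.00074239)
√(A + d(-55, -66)) = √(-1/1347 - 60) = √(-80821/1347) = I*√108865887/1347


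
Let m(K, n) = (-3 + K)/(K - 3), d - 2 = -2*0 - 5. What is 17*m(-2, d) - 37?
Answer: -20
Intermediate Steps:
d = -3 (d = 2 + (-2*0 - 5) = 2 + (0 - 5) = 2 - 5 = -3)
m(K, n) = 1 (m(K, n) = (-3 + K)/(-3 + K) = 1)
17*m(-2, d) - 37 = 17*1 - 37 = 17 - 37 = -20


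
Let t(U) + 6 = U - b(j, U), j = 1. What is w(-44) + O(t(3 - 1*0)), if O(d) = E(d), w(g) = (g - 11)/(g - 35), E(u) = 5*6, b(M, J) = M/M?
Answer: 2425/79 ≈ 30.696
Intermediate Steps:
b(M, J) = 1
t(U) = -7 + U (t(U) = -6 + (U - 1*1) = -6 + (U - 1) = -6 + (-1 + U) = -7 + U)
E(u) = 30
w(g) = (-11 + g)/(-35 + g)
O(d) = 30
w(-44) + O(t(3 - 1*0)) = (-11 - 44)/(-35 - 44) + 30 = -55/(-79) + 30 = -1/79*(-55) + 30 = 55/79 + 30 = 2425/79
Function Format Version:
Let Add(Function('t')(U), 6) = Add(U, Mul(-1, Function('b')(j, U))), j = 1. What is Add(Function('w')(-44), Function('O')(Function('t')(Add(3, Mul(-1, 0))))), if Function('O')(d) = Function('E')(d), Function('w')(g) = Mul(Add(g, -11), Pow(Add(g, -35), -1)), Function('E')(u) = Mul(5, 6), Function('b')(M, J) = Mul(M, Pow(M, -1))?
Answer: Rational(2425, 79) ≈ 30.696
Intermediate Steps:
Function('b')(M, J) = 1
Function('t')(U) = Add(-7, U) (Function('t')(U) = Add(-6, Add(U, Mul(-1, 1))) = Add(-6, Add(U, -1)) = Add(-6, Add(-1, U)) = Add(-7, U))
Function('E')(u) = 30
Function('w')(g) = Mul(Pow(Add(-35, g), -1), Add(-11, g)) (Function('w')(g) = Mul(Add(-11, g), Pow(Add(-35, g), -1)) = Mul(Pow(Add(-35, g), -1), Add(-11, g)))
Function('O')(d) = 30
Add(Function('w')(-44), Function('O')(Function('t')(Add(3, Mul(-1, 0))))) = Add(Mul(Pow(Add(-35, -44), -1), Add(-11, -44)), 30) = Add(Mul(Pow(-79, -1), -55), 30) = Add(Mul(Rational(-1, 79), -55), 30) = Add(Rational(55, 79), 30) = Rational(2425, 79)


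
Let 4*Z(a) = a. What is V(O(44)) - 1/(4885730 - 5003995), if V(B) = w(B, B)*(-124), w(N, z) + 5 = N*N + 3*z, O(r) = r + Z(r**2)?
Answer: -4111484144179/118265 ≈ -3.4765e+7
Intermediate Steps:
Z(a) = a/4
O(r) = r + r**2/4
w(N, z) = -5 + N**2 + 3*z (w(N, z) = -5 + (N*N + 3*z) = -5 + (N**2 + 3*z) = -5 + N**2 + 3*z)
V(B) = 620 - 372*B - 124*B**2 (V(B) = (-5 + B**2 + 3*B)*(-124) = 620 - 372*B - 124*B**2)
V(O(44)) - 1/(4885730 - 5003995) = (620 - 93*44*(4 + 44) - 124*121*(4 + 44)**2) - 1/(4885730 - 5003995) = (620 - 93*44*48 - 124*((1/4)*44*48)**2) - 1/(-118265) = (620 - 372*528 - 124*528**2) - 1*(-1/118265) = (620 - 196416 - 124*278784) + 1/118265 = (620 - 196416 - 34569216) + 1/118265 = -34765012 + 1/118265 = -4111484144179/118265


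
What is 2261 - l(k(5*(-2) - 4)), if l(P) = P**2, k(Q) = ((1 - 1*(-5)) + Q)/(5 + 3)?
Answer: 2260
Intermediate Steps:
k(Q) = 3/4 + Q/8 (k(Q) = ((1 + 5) + Q)/8 = (6 + Q)*(1/8) = 3/4 + Q/8)
2261 - l(k(5*(-2) - 4)) = 2261 - (3/4 + (5*(-2) - 4)/8)**2 = 2261 - (3/4 + (-10 - 4)/8)**2 = 2261 - (3/4 + (1/8)*(-14))**2 = 2261 - (3/4 - 7/4)**2 = 2261 - 1*(-1)**2 = 2261 - 1*1 = 2261 - 1 = 2260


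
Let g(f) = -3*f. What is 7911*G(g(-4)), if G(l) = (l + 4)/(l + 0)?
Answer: 10548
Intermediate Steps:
G(l) = (4 + l)/l
7911*G(g(-4)) = 7911*((4 - 3*(-4))/((-3*(-4)))) = 7911*((4 + 12)/12) = 7911*((1/12)*16) = 7911*(4/3) = 10548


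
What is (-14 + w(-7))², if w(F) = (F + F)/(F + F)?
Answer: 169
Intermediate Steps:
w(F) = 1 (w(F) = (2*F)/((2*F)) = (2*F)*(1/(2*F)) = 1)
(-14 + w(-7))² = (-14 + 1)² = (-13)² = 169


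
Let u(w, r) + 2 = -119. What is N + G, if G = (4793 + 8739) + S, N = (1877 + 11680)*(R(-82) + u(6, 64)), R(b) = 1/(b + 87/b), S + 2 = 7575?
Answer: -11030109486/6811 ≈ -1.6195e+6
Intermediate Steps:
u(w, r) = -121 (u(w, r) = -2 - 119 = -121)
S = 7573 (S = -2 + 7575 = 7573)
N = -11173855641/6811 (N = (1877 + 11680)*(-82/(87 + (-82)²) - 121) = 13557*(-82/(87 + 6724) - 121) = 13557*(-82/6811 - 121) = 13557*(-824213/6811) = -11173855641/6811 ≈ -1.6406e+6)
G = 21105 (G = (4793 + 8739) + 7573 = 13532 + 7573 = 21105)
N + G = -11173855641/6811 + 21105 = -11030109486/6811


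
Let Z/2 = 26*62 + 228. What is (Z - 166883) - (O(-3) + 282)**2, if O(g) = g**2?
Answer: -247884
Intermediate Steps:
Z = 3680 (Z = 2*(26*62 + 228) = 2*(1612 + 228) = 2*1840 = 3680)
(Z - 166883) - (O(-3) + 282)**2 = (3680 - 166883) - ((-3)**2 + 282)**2 = -163203 - (9 + 282)**2 = -163203 - 1*291**2 = -163203 - 1*84681 = -163203 - 84681 = -247884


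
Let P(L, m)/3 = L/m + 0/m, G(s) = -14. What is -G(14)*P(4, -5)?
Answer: -168/5 ≈ -33.600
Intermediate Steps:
P(L, m) = 3*L/m (P(L, m) = 3*(L/m + 0/m) = 3*(L/m + 0) = 3*(L/m) = 3*L/m)
-G(14)*P(4, -5) = -(-14)*3*4/(-5) = -(-14)*3*4*(-1/5) = -(-14)*(-12)/5 = -1*168/5 = -168/5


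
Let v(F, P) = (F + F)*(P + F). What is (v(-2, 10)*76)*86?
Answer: -209152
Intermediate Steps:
v(F, P) = 2*F*(F + P) (v(F, P) = (2*F)*(F + P) = 2*F*(F + P))
(v(-2, 10)*76)*86 = ((2*(-2)*(-2 + 10))*76)*86 = ((2*(-2)*8)*76)*86 = -32*76*86 = -2432*86 = -209152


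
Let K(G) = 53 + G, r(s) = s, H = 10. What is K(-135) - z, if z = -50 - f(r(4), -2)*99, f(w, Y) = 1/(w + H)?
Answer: -349/14 ≈ -24.929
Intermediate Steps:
f(w, Y) = 1/(10 + w) (f(w, Y) = 1/(w + 10) = 1/(10 + w))
z = -799/14 (z = -50 - 1/(10 + 4)*99 = -50 - 1/14*99 = -50 - 99/14 = -799/14 ≈ -57.071)
K(-135) - z = (53 - 135) - 1*(-799/14) = -82 + 799/14 = -349/14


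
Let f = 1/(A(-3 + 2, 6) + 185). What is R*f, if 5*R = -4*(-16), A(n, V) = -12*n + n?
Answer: 16/245 ≈ 0.065306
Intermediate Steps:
A(n, V) = -11*n
f = 1/196 (f = 1/(-11*(-3 + 2) + 185) = 1/(-11*(-1) + 185) = 1/(11 + 185) = 1/196 ≈ 0.0051020)
R = 64/5 (R = (-4*(-16))/5 = (⅕)*64 = 64/5 ≈ 12.800)
R*f = (64/5)*(1/196) = 16/245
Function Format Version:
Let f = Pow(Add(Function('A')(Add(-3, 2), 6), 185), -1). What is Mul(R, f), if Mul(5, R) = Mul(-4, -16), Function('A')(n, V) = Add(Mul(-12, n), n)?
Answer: Rational(16, 245) ≈ 0.065306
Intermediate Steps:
Function('A')(n, V) = Mul(-11, n)
f = Rational(1, 196) (f = Pow(Add(Mul(-11, Add(-3, 2)), 185), -1) = Pow(Add(Mul(-11, -1), 185), -1) = Pow(Add(11, 185), -1) = Pow(196, -1) = Rational(1, 196) ≈ 0.0051020)
R = Rational(64, 5) (R = Mul(Rational(1, 5), Mul(-4, -16)) = Mul(Rational(1, 5), 64) = Rational(64, 5) ≈ 12.800)
Mul(R, f) = Mul(Rational(64, 5), Rational(1, 196)) = Rational(16, 245)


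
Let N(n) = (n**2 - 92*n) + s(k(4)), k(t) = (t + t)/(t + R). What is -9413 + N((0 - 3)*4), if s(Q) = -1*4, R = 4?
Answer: -8169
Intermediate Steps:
k(t) = 2*t/(4 + t) (k(t) = (t + t)/(t + 4) = (2*t)/(4 + t) = 2*t/(4 + t))
s(Q) = -4
N(n) = -4 + n**2 - 92*n (N(n) = (n**2 - 92*n) - 4 = -4 + n**2 - 92*n)
-9413 + N((0 - 3)*4) = -9413 + (-4 + ((0 - 3)*4)**2 - 92*(0 - 3)*4) = -9413 + (-4 + (-3*4)**2 - (-276)*4) = -9413 + (-4 + (-12)**2 - 92*(-12)) = -9413 + (-4 + 144 + 1104) = -9413 + 1244 = -8169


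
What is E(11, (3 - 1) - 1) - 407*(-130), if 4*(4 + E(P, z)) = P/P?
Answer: 211625/4 ≈ 52906.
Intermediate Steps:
E(P, z) = -15/4 (E(P, z) = -4 + (P/P)/4 = -4 + (¼)*1 = -4 + ¼ = -15/4)
E(11, (3 - 1) - 1) - 407*(-130) = -15/4 - 407*(-130) = -15/4 + 52910 = 211625/4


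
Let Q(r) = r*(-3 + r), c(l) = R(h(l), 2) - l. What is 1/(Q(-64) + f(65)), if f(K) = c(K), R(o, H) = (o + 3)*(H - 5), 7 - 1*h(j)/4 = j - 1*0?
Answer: 1/4910 ≈ 0.00020367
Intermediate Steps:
h(j) = 28 - 4*j (h(j) = 28 - 4*(j - 1*0) = 28 - 4*(j + 0) = 28 - 4*j)
R(o, H) = (-5 + H)*(3 + o) (R(o, H) = (3 + o)*(-5 + H) = (-5 + H)*(3 + o))
c(l) = -93 + 11*l (c(l) = (-15 - 5*(28 - 4*l) + 3*2 + 2*(28 - 4*l)) - l = (-15 + (-140 + 20*l) + 6 + (56 - 8*l)) - l = (-93 + 12*l) - l = -93 + 11*l)
f(K) = -93 + 11*K
1/(Q(-64) + f(65)) = 1/(-64*(-3 - 64) + (-93 + 11*65)) = 1/(-64*(-67) + (-93 + 715)) = 1/(4288 + 622) = 1/4910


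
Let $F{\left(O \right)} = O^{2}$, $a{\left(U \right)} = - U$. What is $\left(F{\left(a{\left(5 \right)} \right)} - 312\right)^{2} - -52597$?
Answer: $134966$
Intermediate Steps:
$\left(F{\left(a{\left(5 \right)} \right)} - 312\right)^{2} - -52597 = \left(\left(\left(-1\right) 5\right)^{2} - 312\right)^{2} - -52597 = \left(\left(-5\right)^{2} - 312\right)^{2} + 52597 = \left(25 - 312\right)^{2} + 52597 = \left(-287\right)^{2} + 52597 = 82369 + 52597 = 134966$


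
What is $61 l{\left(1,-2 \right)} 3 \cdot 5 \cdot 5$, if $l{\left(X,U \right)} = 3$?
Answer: $13725$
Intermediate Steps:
$61 l{\left(1,-2 \right)} 3 \cdot 5 \cdot 5 = 61 \cdot 3 \cdot 3 \cdot 5 \cdot 5 = 61 \cdot 9 \cdot 25 = 61 \cdot 225 = 13725$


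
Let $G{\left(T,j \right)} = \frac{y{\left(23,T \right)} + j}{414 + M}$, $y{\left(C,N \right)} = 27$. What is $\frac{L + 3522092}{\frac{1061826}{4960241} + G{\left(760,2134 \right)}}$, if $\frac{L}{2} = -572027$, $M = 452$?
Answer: $\frac{10215025614478828}{11638622117} \approx 8.7768 \cdot 10^{5}$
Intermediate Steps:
$L = -1144054$ ($L = 2 \left(-572027\right) = -1144054$)
$G{\left(T,j \right)} = \frac{27}{866} + \frac{j}{866}$ ($G{\left(T,j \right)} = \frac{27 + j}{414 + 452} = \frac{27 + j}{866} = \left(27 + j\right) \frac{1}{866} = \frac{27}{866} + \frac{j}{866}$)
$\frac{L + 3522092}{\frac{1061826}{4960241} + G{\left(760,2134 \right)}} = \frac{-1144054 + 3522092}{\frac{1061826}{4960241} + \left(\frac{27}{866} + \frac{1}{866} \cdot 2134\right)} = \frac{2378038}{1061826 \cdot \frac{1}{4960241} + \left(\frac{27}{866} + \frac{1067}{433}\right)} = \frac{2378038}{\frac{1061826}{4960241} + \frac{2161}{866}} = \frac{2378038}{\frac{11638622117}{4295568706}} = 2378038 \cdot \frac{4295568706}{11638622117} = \frac{10215025614478828}{11638622117}$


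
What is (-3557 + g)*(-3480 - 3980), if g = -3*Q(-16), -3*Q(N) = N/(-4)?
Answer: 26505380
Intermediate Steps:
Q(N) = N/12 (Q(N) = -N/(3*(-4)) = -N*(-1)/(3*4) = -(-1)*N/12 = N/12)
g = 4 (g = -(-16)/4 = -3*(-4/3) = 4)
(-3557 + g)*(-3480 - 3980) = (-3557 + 4)*(-3480 - 3980) = -3553*(-7460) = 26505380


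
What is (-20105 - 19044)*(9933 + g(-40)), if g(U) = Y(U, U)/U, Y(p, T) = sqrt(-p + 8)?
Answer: -388867017 + 39149*sqrt(3)/10 ≈ -3.8886e+8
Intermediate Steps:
Y(p, T) = sqrt(8 - p)
g(U) = sqrt(8 - U)/U
(-20105 - 19044)*(9933 + g(-40)) = (-20105 - 19044)*(9933 + sqrt(8 - 1*(-40))/(-40)) = -39149*(9933 - sqrt(8 + 40)/40) = -39149*(9933 - sqrt(3)/10) = -388867017 + 39149*sqrt(3)/10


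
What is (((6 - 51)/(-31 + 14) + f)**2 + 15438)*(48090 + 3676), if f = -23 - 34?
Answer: 275154822228/289 ≈ 9.5209e+8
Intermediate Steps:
f = -57
(((6 - 51)/(-31 + 14) + f)**2 + 15438)*(48090 + 3676) = (((6 - 51)/(-31 + 14) - 57)**2 + 15438)*(48090 + 3676) = ((-45/(-17) - 57)**2 + 15438)*51766 = ((-45*(-1/17) - 57)**2 + 15438)*51766 = ((45/17 - 57)**2 + 15438)*51766 = ((-924/17)**2 + 15438)*51766 = (853776/289 + 15438)*51766 = (5315358/289)*51766 = 275154822228/289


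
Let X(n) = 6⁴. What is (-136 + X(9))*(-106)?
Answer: -122960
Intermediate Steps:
X(n) = 1296
(-136 + X(9))*(-106) = (-136 + 1296)*(-106) = 1160*(-106) = -122960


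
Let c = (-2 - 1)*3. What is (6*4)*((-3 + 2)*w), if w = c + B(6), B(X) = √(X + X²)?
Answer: 216 - 24*√42 ≈ 60.462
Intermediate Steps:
c = -9 (c = -3*3 = -9)
w = -9 + √42 (w = -9 + √(6*(1 + 6)) = -9 + √(6*7) = -9 + √42 ≈ -2.5193)
(6*4)*((-3 + 2)*w) = (6*4)*((-3 + 2)*(-9 + √42)) = 24*(-(-9 + √42)) = 24*(9 - √42) = 216 - 24*√42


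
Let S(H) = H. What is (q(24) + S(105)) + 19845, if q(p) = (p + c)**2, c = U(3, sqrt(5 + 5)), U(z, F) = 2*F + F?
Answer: 20616 + 144*sqrt(10) ≈ 21071.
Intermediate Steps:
U(z, F) = 3*F
c = 3*sqrt(10) (c = 3*sqrt(5 + 5) = 3*sqrt(10) ≈ 9.4868)
q(p) = (p + 3*sqrt(10))**2
(q(24) + S(105)) + 19845 = ((24 + 3*sqrt(10))**2 + 105) + 19845 = (105 + (24 + 3*sqrt(10))**2) + 19845 = 19950 + (24 + 3*sqrt(10))**2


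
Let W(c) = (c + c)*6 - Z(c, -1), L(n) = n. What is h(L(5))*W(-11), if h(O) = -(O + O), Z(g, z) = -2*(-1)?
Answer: 1340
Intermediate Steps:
Z(g, z) = 2
W(c) = -2 + 12*c (W(c) = (c + c)*6 - 1*2 = (2*c)*6 - 2 = 12*c - 2 = -2 + 12*c)
h(O) = -2*O
h(L(5))*W(-11) = (-2*5)*(-2 + 12*(-11)) = -10*(-2 - 132) = -10*(-134) = 1340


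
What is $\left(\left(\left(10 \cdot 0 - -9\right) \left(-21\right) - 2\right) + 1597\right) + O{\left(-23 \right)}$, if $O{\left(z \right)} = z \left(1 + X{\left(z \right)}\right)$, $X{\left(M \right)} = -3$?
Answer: $1452$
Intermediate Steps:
$O{\left(z \right)} = - 2 z$ ($O{\left(z \right)} = z \left(1 - 3\right) = z \left(-2\right) = - 2 z$)
$\left(\left(\left(10 \cdot 0 - -9\right) \left(-21\right) - 2\right) + 1597\right) + O{\left(-23 \right)} = \left(\left(\left(10 \cdot 0 - -9\right) \left(-21\right) - 2\right) + 1597\right) - -46 = \left(\left(\left(0 + 9\right) \left(-21\right) - 2\right) + 1597\right) + 46 = \left(\left(9 \left(-21\right) - 2\right) + 1597\right) + 46 = \left(\left(-189 - 2\right) + 1597\right) + 46 = \left(-191 + 1597\right) + 46 = 1406 + 46 = 1452$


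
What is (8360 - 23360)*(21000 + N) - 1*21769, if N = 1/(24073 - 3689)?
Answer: -802675469287/2548 ≈ -3.1502e+8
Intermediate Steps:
N = 1/20384 ≈ 4.9058e-5
(8360 - 23360)*(21000 + N) - 1*21769 = (8360 - 23360)*(21000 + 1/20384) - 1*21769 = -15000*428064001/20384 - 21769 = -802620001875/2548 - 21769 = -802675469287/2548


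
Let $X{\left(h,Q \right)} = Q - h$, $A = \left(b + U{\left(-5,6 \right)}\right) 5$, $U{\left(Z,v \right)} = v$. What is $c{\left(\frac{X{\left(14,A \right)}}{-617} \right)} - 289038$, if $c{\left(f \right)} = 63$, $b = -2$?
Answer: $-288975$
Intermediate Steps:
$A = 20$ ($A = \left(-2 + 6\right) 5 = 4 \cdot 5 = 20$)
$c{\left(\frac{X{\left(14,A \right)}}{-617} \right)} - 289038 = 63 - 289038 = -288975$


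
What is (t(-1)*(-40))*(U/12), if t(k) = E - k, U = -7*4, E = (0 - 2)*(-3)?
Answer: 1960/3 ≈ 653.33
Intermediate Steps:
E = 6 (E = -2*(-3) = 6)
U = -28
t(k) = 6 - k
(t(-1)*(-40))*(U/12) = ((6 - 1*(-1))*(-40))*(-28/12) = ((6 + 1)*(-40))*(-28*1/12) = (7*(-40))*(-7/3) = -280*(-7/3) = 1960/3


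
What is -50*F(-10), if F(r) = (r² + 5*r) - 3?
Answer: -2350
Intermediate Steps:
F(r) = -3 + r² + 5*r
-50*F(-10) = -50*(-3 + (-10)² + 5*(-10)) = -50*(-3 + 100 - 50) = -50*47 = -2350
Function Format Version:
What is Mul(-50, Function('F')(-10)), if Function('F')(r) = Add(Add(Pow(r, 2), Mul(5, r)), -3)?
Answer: -2350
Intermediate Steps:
Function('F')(r) = Add(-3, Pow(r, 2), Mul(5, r))
Mul(-50, Function('F')(-10)) = Mul(-50, Add(-3, Pow(-10, 2), Mul(5, -10))) = Mul(-50, Add(-3, 100, -50)) = Mul(-50, 47) = -2350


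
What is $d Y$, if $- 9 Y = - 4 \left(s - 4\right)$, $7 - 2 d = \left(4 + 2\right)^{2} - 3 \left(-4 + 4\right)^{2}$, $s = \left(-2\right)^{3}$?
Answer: $\frac{232}{3} \approx 77.333$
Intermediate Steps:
$s = -8$
$d = - \frac{29}{2}$ ($d = \frac{7}{2} - \frac{\left(4 + 2\right)^{2} - 3 \left(-4 + 4\right)^{2}}{2} = \frac{7}{2} - \frac{6^{2} - 3 \cdot 0^{2}}{2} = \frac{7}{2} - \frac{36 - 0}{2} = \frac{7}{2} - \frac{36 + 0}{2} = \frac{7}{2} - 18 = - \frac{29}{2} \approx -14.5$)
$Y = - \frac{16}{3}$ ($Y = - \frac{\left(-4\right) \left(-8 - 4\right)}{9} = - \frac{\left(-4\right) \left(-12\right)}{9} = \left(- \frac{1}{9}\right) 48 = - \frac{16}{3} \approx -5.3333$)
$d Y = \left(- \frac{29}{2}\right) \left(- \frac{16}{3}\right) = \frac{232}{3}$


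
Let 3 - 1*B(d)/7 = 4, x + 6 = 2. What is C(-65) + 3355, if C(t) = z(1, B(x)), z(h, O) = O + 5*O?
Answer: 3313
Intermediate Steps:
x = -4 (x = -6 + 2 = -4)
B(d) = -7 (B(d) = 21 - 7*4 = 21 - 28 = -7)
z(h, O) = 6*O
C(t) = -42 (C(t) = 6*(-7) = -42)
C(-65) + 3355 = -42 + 3355 = 3313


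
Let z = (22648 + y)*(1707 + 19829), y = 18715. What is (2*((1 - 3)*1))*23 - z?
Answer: -890793660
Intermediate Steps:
z = 890793568 (z = (22648 + 18715)*(1707 + 19829) = 41363*21536 = 890793568)
(2*((1 - 3)*1))*23 - z = (2*((1 - 3)*1))*23 - 1*890793568 = (2*(-2*1))*23 - 890793568 = (2*(-2))*23 - 890793568 = -4*23 - 890793568 = -92 - 890793568 = -890793660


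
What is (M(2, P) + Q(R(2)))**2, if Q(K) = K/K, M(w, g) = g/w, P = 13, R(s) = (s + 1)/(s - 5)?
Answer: 225/4 ≈ 56.250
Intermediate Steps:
R(s) = (1 + s)/(-5 + s)
Q(K) = 1
(M(2, P) + Q(R(2)))**2 = (13/2 + 1)**2 = (15/2)**2 = 225/4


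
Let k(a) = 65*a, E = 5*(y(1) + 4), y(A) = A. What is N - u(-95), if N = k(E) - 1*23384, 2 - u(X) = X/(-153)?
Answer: -3329338/153 ≈ -21760.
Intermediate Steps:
u(X) = 2 + X/153 (u(X) = 2 - X/(-153) = 2 - X*(-1)/153 = 2 - (-1)*X/153 = 2 + X/153)
E = 25 (E = 5*(1 + 4) = 5*5 = 25)
N = -21759 (N = 65*25 - 1*23384 = 1625 - 23384 = -21759)
N - u(-95) = -21759 - (2 + (1/153)*(-95)) = -21759 - (2 - 95/153) = -21759 - 1*211/153 = -21759 - 211/153 = -3329338/153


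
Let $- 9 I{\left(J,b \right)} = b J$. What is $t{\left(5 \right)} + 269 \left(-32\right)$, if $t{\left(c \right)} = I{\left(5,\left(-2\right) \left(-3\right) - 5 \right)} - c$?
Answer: $- \frac{77522}{9} \approx -8613.6$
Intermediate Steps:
$I{\left(J,b \right)} = - \frac{J b}{9}$ ($I{\left(J,b \right)} = - \frac{b J}{9} = - \frac{J b}{9}$)
$t{\left(c \right)} = - \frac{5}{9} - c$ ($t{\left(c \right)} = \left(- \frac{1}{9}\right) 5 \left(\left(-2\right) \left(-3\right) - 5\right) - c = \left(- \frac{1}{9}\right) 5 \left(6 - 5\right) - c = \left(- \frac{1}{9}\right) 5 \cdot 1 - c = - \frac{5}{9} - c$)
$t{\left(5 \right)} + 269 \left(-32\right) = \left(- \frac{5}{9} - 5\right) + 269 \left(-32\right) = \left(- \frac{5}{9} - 5\right) - 8608 = - \frac{50}{9} - 8608 = - \frac{77522}{9}$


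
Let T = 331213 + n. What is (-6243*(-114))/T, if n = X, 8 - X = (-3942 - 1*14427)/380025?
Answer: 15025808475/6992904383 ≈ 2.1487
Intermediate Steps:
X = 339841/42225 (X = 8 - (-3942 - 1*14427)/380025 = 8 - (-3942 - 14427)/380025 = 8 - (-18369)/380025 = 8 - 1*(-2041/42225) = 8 + 2041/42225 = 339841/42225 ≈ 8.0483)
n = 339841/42225 ≈ 8.0483
T = 13985808766/42225 (T = 331213 + 339841/42225 = 13985808766/42225 ≈ 3.3122e+5)
(-6243*(-114))/T = (-6243*(-114))/(13985808766/42225) = 711702*(42225/13985808766) = 15025808475/6992904383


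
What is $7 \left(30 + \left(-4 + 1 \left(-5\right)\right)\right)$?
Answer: $147$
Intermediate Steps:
$7 \left(30 + \left(-4 + 1 \left(-5\right)\right)\right) = 7 \left(30 - 9\right) = 7 \cdot 21 = 147$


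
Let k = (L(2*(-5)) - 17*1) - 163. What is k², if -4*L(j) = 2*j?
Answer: 30625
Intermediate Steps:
L(j) = -j/2
k = -175 (k = (-(-5) - 17*1) - 163 = (-½*(-10) - 17) - 163 = (5 - 17) - 163 = -12 - 163 = -175)
k² = (-175)² = 30625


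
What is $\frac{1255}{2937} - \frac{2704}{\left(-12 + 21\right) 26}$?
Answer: $- \frac{98051}{8811} \approx -11.128$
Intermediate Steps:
$\frac{1255}{2937} - \frac{2704}{\left(-12 + 21\right) 26} = 1255 \cdot \frac{1}{2937} - \frac{2704}{9 \cdot 26} = \frac{1255}{2937} - \frac{2704}{234} = \frac{1255}{2937} - \frac{104}{9} = - \frac{98051}{8811}$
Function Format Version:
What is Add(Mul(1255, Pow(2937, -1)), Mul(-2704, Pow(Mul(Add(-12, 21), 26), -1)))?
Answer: Rational(-98051, 8811) ≈ -11.128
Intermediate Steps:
Add(Mul(1255, Pow(2937, -1)), Mul(-2704, Pow(Mul(Add(-12, 21), 26), -1))) = Add(Mul(1255, Rational(1, 2937)), Mul(-2704, Pow(Mul(9, 26), -1))) = Add(Rational(1255, 2937), Mul(-2704, Pow(234, -1))) = Add(Rational(1255, 2937), Mul(-2704, Rational(1, 234))) = Add(Rational(1255, 2937), Rational(-104, 9)) = Rational(-98051, 8811)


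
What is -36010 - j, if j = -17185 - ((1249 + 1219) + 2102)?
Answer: -14255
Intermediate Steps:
j = -21755 (j = -17185 - (2468 + 2102) = -17185 - 1*4570 = -17185 - 4570 = -21755)
-36010 - j = -36010 - 1*(-21755) = -36010 + 21755 = -14255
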